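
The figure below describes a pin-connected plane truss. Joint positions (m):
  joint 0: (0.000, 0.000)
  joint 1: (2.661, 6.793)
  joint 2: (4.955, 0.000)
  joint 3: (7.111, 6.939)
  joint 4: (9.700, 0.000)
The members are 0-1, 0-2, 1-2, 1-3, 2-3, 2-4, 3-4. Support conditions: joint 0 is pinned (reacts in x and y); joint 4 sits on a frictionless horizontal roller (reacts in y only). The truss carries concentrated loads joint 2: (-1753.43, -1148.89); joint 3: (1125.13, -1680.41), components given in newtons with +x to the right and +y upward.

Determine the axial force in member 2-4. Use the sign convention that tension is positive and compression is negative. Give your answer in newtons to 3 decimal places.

N=5 nodes, M=7 members, R=3 reactions → 2N=10, M+R=10
member 0 (0-1): L=7.2956, (cx,cy)=(0.3647,0.9311)
member 1 (0-2): L=4.9550, (cx,cy)=(1.0000,0.0000)
member 2 (1-2): L=7.1699, (cx,cy)=(0.3199,-0.9474)
member 3 (1-3): L=4.4524, (cx,cy)=(0.9995,0.0328)
member 4 (2-3): L=7.2662, (cx,cy)=(0.2967,0.9550)
member 5 (2-4): L=4.7450, (cx,cy)=(1.0000,0.0000)
member 6 (3-4): L=7.4063, (cx,cy)=(0.3496,-0.9369)
solve A·x = −loads:
  F[0-1] = -220.8637 N (compression)
  F[0-2] = -547.7421 N (compression)
  F[1-2] = +211.9203 N (tension)
  F[1-3] = -148.4415 N (compression)
  F[2-3] = +992.8200 N (tension)
  F[2-4] = +978.9068 N (tension)
  F[3-4] = -2800.3227 N (compression)
  Rx@0 = +628.3000 N
  Ry@0 = +205.6482 N
  Ry@4 = +2623.6518 N

978.907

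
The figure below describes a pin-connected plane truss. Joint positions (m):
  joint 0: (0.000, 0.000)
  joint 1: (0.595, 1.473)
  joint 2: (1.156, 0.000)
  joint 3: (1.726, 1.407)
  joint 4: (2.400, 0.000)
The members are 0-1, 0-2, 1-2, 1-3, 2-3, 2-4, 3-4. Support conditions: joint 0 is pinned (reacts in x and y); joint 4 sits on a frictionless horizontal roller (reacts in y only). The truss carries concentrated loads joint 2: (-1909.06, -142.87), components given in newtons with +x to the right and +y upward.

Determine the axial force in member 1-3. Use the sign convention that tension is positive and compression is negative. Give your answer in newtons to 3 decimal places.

-59.539

N=5 nodes, M=7 members, R=3 reactions → 2N=10, M+R=10
member 0 (0-1): L=1.5886, (cx,cy)=(0.3745,0.9272)
member 1 (0-2): L=1.1560, (cx,cy)=(1.0000,0.0000)
member 2 (1-2): L=1.5762, (cx,cy)=(0.3559,-0.9345)
member 3 (1-3): L=1.1329, (cx,cy)=(0.9983,-0.0583)
member 4 (2-3): L=1.5181, (cx,cy)=(0.3755,0.9268)
member 5 (2-4): L=1.2440, (cx,cy)=(1.0000,0.0000)
member 6 (3-4): L=1.5601, (cx,cy)=(0.4320,-0.9019)
solve A·x = −loads:
  F[0-1] = -79.8677 N (compression)
  F[0-2] = -1879.1467 N (compression)
  F[1-2] = +82.9549 N (tension)
  F[1-3] = -59.5394 N (compression)
  F[2-3] = +70.5059 N (tension)
  F[2-4] = +32.9650 N (tension)
  F[3-4] = -76.3040 N (compression)
  Rx@0 = +1909.0600 N
  Ry@0 = +74.0543 N
  Ry@4 = +68.8157 N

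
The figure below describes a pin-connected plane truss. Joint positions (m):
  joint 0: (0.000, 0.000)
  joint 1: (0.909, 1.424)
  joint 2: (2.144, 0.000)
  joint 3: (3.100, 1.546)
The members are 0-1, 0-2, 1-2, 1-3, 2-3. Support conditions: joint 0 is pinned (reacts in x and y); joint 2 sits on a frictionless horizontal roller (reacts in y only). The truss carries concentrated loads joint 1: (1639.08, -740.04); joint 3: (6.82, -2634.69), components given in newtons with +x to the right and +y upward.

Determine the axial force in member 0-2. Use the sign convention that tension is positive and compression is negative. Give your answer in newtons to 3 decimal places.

470.025

N=4 nodes, M=5 members, R=3 reactions → 2N=8, M+R=8
member 0 (0-1): L=1.6894, (cx,cy)=(0.5381,0.8429)
member 1 (0-2): L=2.1440, (cx,cy)=(1.0000,0.0000)
member 2 (1-2): L=1.8849, (cx,cy)=(0.6552,-0.7555)
member 3 (1-3): L=2.1944, (cx,cy)=(0.9985,0.0556)
member 4 (2-3): L=1.8177, (cx,cy)=(0.5259,0.8505)
solve A·x = −loads:
  F[0-1] = +2185.3879 N (tension)
  F[0-2] = +470.0252 N (tension)
  F[1-2] = -3293.0439 N (compression)
  F[1-3] = +1696.9991 N (tension)
  F[2-3] = -3208.6572 N (compression)
  Rx@0 = -1645.9000 N
  Ry@0 = -1842.0746 N
  Ry@2 = +5216.8046 N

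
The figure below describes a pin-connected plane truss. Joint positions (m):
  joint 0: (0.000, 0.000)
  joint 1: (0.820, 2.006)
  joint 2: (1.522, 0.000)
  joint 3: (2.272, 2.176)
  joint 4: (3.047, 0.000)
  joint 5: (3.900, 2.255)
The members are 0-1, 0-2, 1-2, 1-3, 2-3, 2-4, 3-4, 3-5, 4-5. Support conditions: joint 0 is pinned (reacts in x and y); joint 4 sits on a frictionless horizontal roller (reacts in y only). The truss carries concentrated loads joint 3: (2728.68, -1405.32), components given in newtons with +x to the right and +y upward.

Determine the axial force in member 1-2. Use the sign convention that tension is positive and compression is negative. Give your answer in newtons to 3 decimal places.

N=6 nodes, M=9 members, R=3 reactions → 2N=12, M+R=12
member 0 (0-1): L=2.1671, (cx,cy)=(0.3784,0.9256)
member 1 (0-2): L=1.5220, (cx,cy)=(1.0000,0.0000)
member 2 (1-2): L=2.1253, (cx,cy)=(0.3303,-0.9439)
member 3 (1-3): L=1.4619, (cx,cy)=(0.9932,0.1163)
member 4 (2-3): L=2.3016, (cx,cy)=(0.3259,0.9454)
member 5 (2-4): L=1.5250, (cx,cy)=(1.0000,0.0000)
member 6 (3-4): L=2.3099, (cx,cy)=(0.3355,-0.9420)
member 7 (3-5): L=1.6299, (cx,cy)=(0.9988,0.0485)
member 8 (4-5): L=2.4109, (cx,cy)=(0.3538,0.9353)
solve A·x = −loads:
  F[0-1] = +1719.0434 N (tension)
  F[0-2] = +2078.2261 N (tension)
  F[1-2] = -1541.9919 N (compression)
  F[1-3] = +1167.7088 N (tension)
  F[2-3] = +1539.4701 N (tension)
  F[2-4] = +1067.2463 N (tension)
  F[3-4] = -3180.9338 N (compression)
  F[3-5] = -0.0000 N (compression)
  F[4-5] = +0.0000 N (tension)
  Rx@0 = -2728.6800 N
  Ry@0 = -1591.2323 N
  Ry@4 = +2996.5523 N

-1541.992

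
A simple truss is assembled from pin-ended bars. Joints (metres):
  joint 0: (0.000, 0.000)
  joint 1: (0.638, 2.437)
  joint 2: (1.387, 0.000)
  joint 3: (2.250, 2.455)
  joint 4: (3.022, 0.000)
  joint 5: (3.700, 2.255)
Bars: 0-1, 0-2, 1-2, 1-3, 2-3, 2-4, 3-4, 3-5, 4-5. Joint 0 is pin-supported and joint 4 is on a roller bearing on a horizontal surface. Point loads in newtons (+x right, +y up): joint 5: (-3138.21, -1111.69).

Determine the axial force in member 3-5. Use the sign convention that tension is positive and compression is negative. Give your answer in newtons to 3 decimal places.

-2717.800

N=6 nodes, M=9 members, R=3 reactions → 2N=12, M+R=12
member 0 (0-1): L=2.5191, (cx,cy)=(0.2533,0.9674)
member 1 (0-2): L=1.3870, (cx,cy)=(1.0000,0.0000)
member 2 (1-2): L=2.5495, (cx,cy)=(0.2938,-0.9559)
member 3 (1-3): L=1.6121, (cx,cy)=(0.9999,0.0112)
member 4 (2-3): L=2.6023, (cx,cy)=(0.3316,0.9434)
member 5 (2-4): L=1.6350, (cx,cy)=(1.0000,0.0000)
member 6 (3-4): L=2.5735, (cx,cy)=(0.3000,-0.9539)
member 7 (3-5): L=1.4637, (cx,cy)=(0.9906,-0.1366)
member 8 (4-5): L=2.3547, (cx,cy)=(0.2879,0.9577)
solve A·x = −loads:
  F[0-1] = -2162.8151 N (compression)
  F[0-2] = -2590.4509 N (compression)
  F[1-2] = +2175.0300 N (tension)
  F[1-3] = -1186.8192 N (compression)
  F[2-3] = -2203.7660 N (compression)
  F[2-4] = -1220.6213 N (compression)
  F[3-4] = +2582.5941 N (tension)
  F[3-5] = -2717.8004 N (compression)
  F[4-5] = -1548.6263 N (compression)
  Rx@0 = +3138.2100 N
  Ry@0 = +2092.3024 N
  Ry@4 = -980.6124 N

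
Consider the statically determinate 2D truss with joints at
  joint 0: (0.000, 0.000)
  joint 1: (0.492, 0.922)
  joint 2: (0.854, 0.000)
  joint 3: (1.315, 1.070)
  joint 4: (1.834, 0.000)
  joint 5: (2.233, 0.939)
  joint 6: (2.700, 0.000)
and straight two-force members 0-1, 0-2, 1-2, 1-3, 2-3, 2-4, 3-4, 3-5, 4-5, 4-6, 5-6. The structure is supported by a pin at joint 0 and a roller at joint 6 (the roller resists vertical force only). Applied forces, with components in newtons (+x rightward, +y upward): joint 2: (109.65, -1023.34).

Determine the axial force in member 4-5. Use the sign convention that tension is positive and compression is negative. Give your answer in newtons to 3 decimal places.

308.049

N=7 nodes, M=11 members, R=3 reactions → 2N=14, M+R=14
member 0 (0-1): L=1.0451, (cx,cy)=(0.4708,0.8822)
member 1 (0-2): L=0.8540, (cx,cy)=(1.0000,0.0000)
member 2 (1-2): L=0.9905, (cx,cy)=(0.3655,-0.9308)
member 3 (1-3): L=0.8362, (cx,cy)=(0.9842,0.1770)
member 4 (2-3): L=1.1651, (cx,cy)=(0.3957,0.9184)
member 5 (2-4): L=0.9800, (cx,cy)=(1.0000,0.0000)
member 6 (3-4): L=1.1892, (cx,cy)=(0.4364,-0.8997)
member 7 (3-5): L=0.9273, (cx,cy)=(0.9900,-0.1413)
member 8 (4-5): L=1.0203, (cx,cy)=(0.3911,0.9204)
member 9 (4-6): L=0.8660, (cx,cy)=(1.0000,0.0000)
member 10 (5-6): L=1.0487, (cx,cy)=(0.4453,-0.8954)
solve A·x = −loads:
  F[0-1] = -793.0448 N (compression)
  F[0-2] = +483.0051 N (tension)
  F[1-2] = +634.7128 N (tension)
  F[1-3] = -615.0302 N (compression)
  F[2-3] = +470.9698 N (tension)
  F[2-4] = +418.9672 N (tension)
  F[3-4] = -315.1068 N (compression)
  F[3-5] = -284.3002 N (compression)
  F[4-5] = +308.0493 N (tension)
  F[4-6] = +160.9776 N (tension)
  F[5-6] = -361.4992 N (compression)
  Rx@0 = -109.6500 N
  Ry@0 = +699.6613 N
  Ry@6 = +323.6787 N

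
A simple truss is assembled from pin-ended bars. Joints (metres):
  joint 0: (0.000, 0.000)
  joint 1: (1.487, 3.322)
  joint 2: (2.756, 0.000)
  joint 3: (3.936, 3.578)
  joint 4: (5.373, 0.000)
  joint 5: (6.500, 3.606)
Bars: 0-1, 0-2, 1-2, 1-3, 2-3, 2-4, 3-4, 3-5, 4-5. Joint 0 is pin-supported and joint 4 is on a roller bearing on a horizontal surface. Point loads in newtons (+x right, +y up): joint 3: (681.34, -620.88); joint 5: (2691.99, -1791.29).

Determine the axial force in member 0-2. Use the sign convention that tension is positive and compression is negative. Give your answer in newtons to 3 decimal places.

N=6 nodes, M=9 members, R=3 reactions → 2N=12, M+R=12
member 0 (0-1): L=3.6396, (cx,cy)=(0.4086,0.9127)
member 1 (0-2): L=2.7560, (cx,cy)=(1.0000,0.0000)
member 2 (1-2): L=3.5561, (cx,cy)=(0.3568,-0.9342)
member 3 (1-3): L=2.4623, (cx,cy)=(0.9946,0.1040)
member 4 (2-3): L=3.7676, (cx,cy)=(0.3132,0.9497)
member 5 (2-4): L=2.6170, (cx,cy)=(1.0000,0.0000)
member 6 (3-4): L=3.8558, (cx,cy)=(0.3727,-0.9280)
member 7 (3-5): L=2.5642, (cx,cy)=(0.9999,0.0109)
member 8 (4-5): L=3.7780, (cx,cy)=(0.2983,0.9545)
solve A·x = −loads:
  F[0-1] = +2706.2469 N (tension)
  F[0-2] = +2267.6689 N (tension)
  F[1-2] = -2423.6612 N (compression)
  F[1-3] = +1981.2786 N (tension)
  F[2-3] = +2384.0406 N (tension)
  F[2-4] = +656.1060 N (tension)
  F[3-4] = -3292.5284 N (compression)
  F[3-5] = +3263.1613 N (tension)
  F[4-5] = -1914.0695 N (compression)
  Rx@0 = -3373.3300 N
  Ry@0 = -2470.0781 N
  Ry@4 = +4882.2481 N

2267.669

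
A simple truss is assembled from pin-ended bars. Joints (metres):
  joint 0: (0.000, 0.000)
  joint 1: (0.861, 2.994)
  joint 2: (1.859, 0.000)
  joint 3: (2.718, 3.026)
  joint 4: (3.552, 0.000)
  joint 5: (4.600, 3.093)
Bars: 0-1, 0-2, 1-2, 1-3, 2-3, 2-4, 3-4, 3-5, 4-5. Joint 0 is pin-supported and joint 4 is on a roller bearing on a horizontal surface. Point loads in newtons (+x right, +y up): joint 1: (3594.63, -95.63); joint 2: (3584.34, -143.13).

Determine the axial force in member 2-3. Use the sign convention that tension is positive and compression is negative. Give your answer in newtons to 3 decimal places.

3283.119

N=6 nodes, M=9 members, R=3 reactions → 2N=12, M+R=12
member 0 (0-1): L=3.1153, (cx,cy)=(0.2764,0.9611)
member 1 (0-2): L=1.8590, (cx,cy)=(1.0000,0.0000)
member 2 (1-2): L=3.1560, (cx,cy)=(0.3162,-0.9487)
member 3 (1-3): L=1.8573, (cx,cy)=(0.9999,0.0172)
member 4 (2-3): L=3.1456, (cx,cy)=(0.2731,0.9620)
member 5 (2-4): L=1.6930, (cx,cy)=(1.0000,0.0000)
member 6 (3-4): L=3.1388, (cx,cy)=(0.2657,-0.9641)
member 7 (3-5): L=1.8832, (cx,cy)=(0.9994,0.0356)
member 8 (4-5): L=3.2657, (cx,cy)=(0.3209,0.9471)
solve A·x = −loads:
  F[0-1] = +3006.3606 N (tension)
  F[0-2] = +6348.0897 N (tension)
  F[1-2] = -3178.2988 N (compression)
  F[1-3] = -1758.9445 N (compression)
  F[2-3] = +3283.1190 N (tension)
  F[2-4] = +862.1187 N (tension)
  F[3-4] = -3244.6537 N (compression)
  F[3-5] = +0.0000 N (tension)
  F[4-5] = +0.0000 N (tension)
  Rx@0 = -7178.9700 N
  Ry@0 = -2889.2632 N
  Ry@4 = +3128.0232 N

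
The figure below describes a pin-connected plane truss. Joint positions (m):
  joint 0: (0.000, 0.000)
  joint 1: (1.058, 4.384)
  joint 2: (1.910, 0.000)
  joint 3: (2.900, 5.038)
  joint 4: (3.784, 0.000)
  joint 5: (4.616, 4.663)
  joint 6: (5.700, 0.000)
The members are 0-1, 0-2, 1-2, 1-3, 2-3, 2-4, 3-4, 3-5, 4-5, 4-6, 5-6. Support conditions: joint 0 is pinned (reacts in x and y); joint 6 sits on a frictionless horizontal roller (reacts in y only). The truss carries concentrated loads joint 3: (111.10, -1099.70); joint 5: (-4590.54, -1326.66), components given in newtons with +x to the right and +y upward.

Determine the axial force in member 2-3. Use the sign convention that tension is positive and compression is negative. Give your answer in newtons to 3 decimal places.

-3878.597

N=7 nodes, M=11 members, R=3 reactions → 2N=14, M+R=14
member 0 (0-1): L=4.5099, (cx,cy)=(0.2346,0.9721)
member 1 (0-2): L=1.9100, (cx,cy)=(1.0000,0.0000)
member 2 (1-2): L=4.4660, (cx,cy)=(0.1908,-0.9816)
member 3 (1-3): L=1.9547, (cx,cy)=(0.9424,0.3346)
member 4 (2-3): L=5.1343, (cx,cy)=(0.1928,0.9812)
member 5 (2-4): L=1.8740, (cx,cy)=(1.0000,0.0000)
member 6 (3-4): L=5.1150, (cx,cy)=(0.1728,-0.9850)
member 7 (3-5): L=1.7565, (cx,cy)=(0.9769,-0.2135)
member 8 (4-5): L=4.7366, (cx,cy)=(0.1757,0.9845)
member 9 (4-6): L=1.9160, (cx,cy)=(1.0000,0.0000)
member 10 (5-6): L=4.7873, (cx,cy)=(0.2264,-0.9740)
solve A·x = −loads:
  F[0-1] = -4577.4326 N (compression)
  F[0-2] = -3405.5872 N (compression)
  F[1-2] = +3877.0177 N (tension)
  F[1-3] = -1924.3982 N (compression)
  F[2-3] = -3878.5970 N (compression)
  F[2-4] = -1918.0868 N (compression)
  F[3-4] = +4153.3663 N (tension)
  F[3-5] = -3470.2719 N (compression)
  F[4-5] = -4155.4758 N (compression)
  F[4-6] = -470.3599 N (compression)
  F[5-6] = +2077.2813 N (tension)
  Rx@0 = +4479.4400 N
  Ry@0 = +4449.6887 N
  Ry@6 = -2023.3287 N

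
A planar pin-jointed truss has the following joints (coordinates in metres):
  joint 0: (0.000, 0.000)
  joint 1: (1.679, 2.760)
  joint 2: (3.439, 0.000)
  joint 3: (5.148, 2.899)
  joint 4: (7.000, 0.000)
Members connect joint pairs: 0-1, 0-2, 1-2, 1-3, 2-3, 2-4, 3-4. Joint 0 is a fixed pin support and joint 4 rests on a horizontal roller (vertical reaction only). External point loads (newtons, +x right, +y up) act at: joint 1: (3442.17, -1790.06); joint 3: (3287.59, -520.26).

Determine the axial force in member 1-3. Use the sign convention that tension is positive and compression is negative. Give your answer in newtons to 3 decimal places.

N=5 nodes, M=7 members, R=3 reactions → 2N=10, M+R=10
member 0 (0-1): L=3.2306, (cx,cy)=(0.5197,0.8543)
member 1 (0-2): L=3.4390, (cx,cy)=(1.0000,0.0000)
member 2 (1-2): L=3.2734, (cx,cy)=(0.5377,-0.8432)
member 3 (1-3): L=3.4718, (cx,cy)=(0.9992,0.0400)
member 4 (2-3): L=3.3652, (cx,cy)=(0.5078,0.8615)
member 5 (2-4): L=3.5610, (cx,cy)=(1.0000,0.0000)
member 6 (3-4): L=3.4401, (cx,cy)=(0.5384,-0.8427)
solve A·x = −loads:
  F[0-1] = +1428.4580 N (tension)
  F[0-2] = +5987.3603 N (tension)
  F[1-2] = -3606.5852 N (compression)
  F[1-3] = -761.2426 N (compression)
  F[2-3] = +3529.9924 N (tension)
  F[2-4] = +2255.5578 N (tension)
  F[3-4] = -4189.6785 N (compression)
  Rx@0 = -6729.7600 N
  Ry@0 = -1220.3831 N
  Ry@4 = +3530.7031 N

-761.243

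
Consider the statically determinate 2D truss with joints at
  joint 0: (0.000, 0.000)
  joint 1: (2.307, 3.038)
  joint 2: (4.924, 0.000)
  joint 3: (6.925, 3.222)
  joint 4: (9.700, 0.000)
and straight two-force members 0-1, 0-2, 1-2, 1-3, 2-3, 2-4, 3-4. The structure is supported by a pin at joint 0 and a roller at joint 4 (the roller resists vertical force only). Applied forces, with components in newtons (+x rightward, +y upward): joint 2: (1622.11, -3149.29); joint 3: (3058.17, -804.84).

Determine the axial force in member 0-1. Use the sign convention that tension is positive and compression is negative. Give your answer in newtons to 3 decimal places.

-960.640

N=5 nodes, M=7 members, R=3 reactions → 2N=10, M+R=10
member 0 (0-1): L=3.8147, (cx,cy)=(0.6048,0.7964)
member 1 (0-2): L=4.9240, (cx,cy)=(1.0000,0.0000)
member 2 (1-2): L=4.0098, (cx,cy)=(0.6527,-0.7577)
member 3 (1-3): L=4.6217, (cx,cy)=(0.9992,0.0398)
member 4 (2-3): L=3.7928, (cx,cy)=(0.5276,0.8495)
member 5 (2-4): L=4.7760, (cx,cy)=(1.0000,0.0000)
member 6 (3-4): L=4.2523, (cx,cy)=(0.6526,-0.7577)
solve A·x = −loads:
  F[0-1] = -960.6399 N (compression)
  F[0-2] = +5261.2470 N (tension)
  F[1-2] = +946.7219 N (tension)
  F[1-3] = -1199.8042 N (compression)
  F[2-3] = +2862.8460 N (tension)
  F[2-4] = +2746.6443 N (tension)
  F[3-4] = -4208.8319 N (compression)
  Rx@0 = -4680.2800 N
  Ry@0 = +765.0532 N
  Ry@4 = +3189.0768 N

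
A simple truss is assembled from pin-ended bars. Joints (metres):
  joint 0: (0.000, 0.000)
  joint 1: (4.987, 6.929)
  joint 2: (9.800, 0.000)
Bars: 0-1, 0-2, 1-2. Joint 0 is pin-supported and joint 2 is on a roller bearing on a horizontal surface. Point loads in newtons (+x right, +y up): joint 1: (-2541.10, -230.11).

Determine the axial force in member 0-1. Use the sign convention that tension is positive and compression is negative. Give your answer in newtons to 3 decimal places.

-2352.862

N=3 nodes, M=3 members, R=3 reactions → 2N=6, M+R=6
member 0 (0-1): L=8.5370, (cx,cy)=(0.5842,0.8116)
member 1 (0-2): L=9.8000, (cx,cy)=(1.0000,0.0000)
member 2 (1-2): L=8.4366, (cx,cy)=(0.5705,-0.8213)
solve A·x = −loads:
  F[0-1] = -2352.8615 N (compression)
  F[0-2] = -1166.6531 N (compression)
  F[1-2] = +2044.9972 N (tension)
  Rx@0 = +2541.1000 N
  Ry@0 = +1909.6736 N
  Ry@2 = -1679.5636 N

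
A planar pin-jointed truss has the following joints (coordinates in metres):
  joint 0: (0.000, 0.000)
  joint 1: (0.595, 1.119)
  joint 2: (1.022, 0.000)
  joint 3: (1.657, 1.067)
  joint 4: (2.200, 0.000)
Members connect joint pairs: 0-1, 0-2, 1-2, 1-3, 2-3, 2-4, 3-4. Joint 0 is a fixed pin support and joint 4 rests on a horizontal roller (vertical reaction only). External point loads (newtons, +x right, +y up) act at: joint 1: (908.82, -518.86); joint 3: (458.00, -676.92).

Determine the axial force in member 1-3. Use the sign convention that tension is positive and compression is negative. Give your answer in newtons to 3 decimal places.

N=5 nodes, M=7 members, R=3 reactions → 2N=10, M+R=10
member 0 (0-1): L=1.2674, (cx,cy)=(0.4695,0.8829)
member 1 (0-2): L=1.0220, (cx,cy)=(1.0000,0.0000)
member 2 (1-2): L=1.1977, (cx,cy)=(0.3565,-0.9343)
member 3 (1-3): L=1.0633, (cx,cy)=(0.9988,-0.0489)
member 4 (2-3): L=1.2417, (cx,cy)=(0.5114,0.8593)
member 5 (2-4): L=1.1780, (cx,cy)=(1.0000,0.0000)
member 6 (3-4): L=1.1972, (cx,cy)=(0.4536,-0.8912)
solve A·x = −loads:
  F[0-1] = +157.1800 N (tension)
  F[0-2] = +1293.0268 N (tension)
  F[1-2] = -672.7011 N (compression)
  F[1-3] = -595.9111 N (compression)
  F[2-3] = +731.3764 N (tension)
  F[2-4] = +679.1626 N (tension)
  F[3-4] = -1497.4359 N (compression)
  Rx@0 = -1366.8200 N
  Ry@0 = -138.7808 N
  Ry@4 = +1334.5608 N

-595.911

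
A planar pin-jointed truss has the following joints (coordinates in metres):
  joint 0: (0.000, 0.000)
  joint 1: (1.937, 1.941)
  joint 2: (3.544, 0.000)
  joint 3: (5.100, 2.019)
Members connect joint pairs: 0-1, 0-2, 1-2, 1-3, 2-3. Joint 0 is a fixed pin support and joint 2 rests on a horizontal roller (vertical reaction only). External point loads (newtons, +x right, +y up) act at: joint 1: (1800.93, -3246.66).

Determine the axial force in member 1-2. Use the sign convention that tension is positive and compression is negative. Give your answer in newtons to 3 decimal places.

N=4 nodes, M=5 members, R=3 reactions → 2N=8, M+R=8
member 0 (0-1): L=2.7422, (cx,cy)=(0.7064,0.7078)
member 1 (0-2): L=3.5440, (cx,cy)=(1.0000,0.0000)
member 2 (1-2): L=2.5199, (cx,cy)=(0.6377,-0.7703)
member 3 (1-3): L=3.1640, (cx,cy)=(0.9997,0.0247)
member 4 (2-3): L=2.5490, (cx,cy)=(0.6104,0.7921)
solve A·x = −loads:
  F[0-1] = -686.3582 N (compression)
  F[0-2] = +2285.7577 N (tension)
  F[1-2] = -3584.2540 N (compression)
  F[1-3] = +0.0000 N (tension)
  F[2-3] = -0.0000 N (compression)
  Rx@0 = -1800.9300 N
  Ry@0 = +485.8289 N
  Ry@2 = +2760.8311 N

-3584.254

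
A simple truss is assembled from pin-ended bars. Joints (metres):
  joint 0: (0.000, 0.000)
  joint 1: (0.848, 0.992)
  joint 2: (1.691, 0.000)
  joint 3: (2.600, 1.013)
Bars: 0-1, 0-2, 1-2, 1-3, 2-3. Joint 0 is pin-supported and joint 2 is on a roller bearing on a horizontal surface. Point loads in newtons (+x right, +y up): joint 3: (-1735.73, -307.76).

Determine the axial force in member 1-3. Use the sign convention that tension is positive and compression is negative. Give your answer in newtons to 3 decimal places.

-1475.542

N=4 nodes, M=5 members, R=3 reactions → 2N=8, M+R=8
member 0 (0-1): L=1.3051, (cx,cy)=(0.6498,0.7601)
member 1 (0-2): L=1.6910, (cx,cy)=(1.0000,0.0000)
member 2 (1-2): L=1.3018, (cx,cy)=(0.6476,-0.7620)
member 3 (1-3): L=1.7521, (cx,cy)=(0.9999,0.0120)
member 4 (2-3): L=1.3610, (cx,cy)=(0.6679,0.7443)
solve A·x = −loads:
  F[0-1] = -1150.2884 N (compression)
  F[0-2] = -988.2943 N (compression)
  F[1-2] = +1124.2214 N (tension)
  F[1-3] = -1475.5417 N (compression)
  F[2-3] = -389.7392 N (compression)
  Rx@0 = +1735.7300 N
  Ry@0 = +874.3588 N
  Ry@2 = -566.5988 N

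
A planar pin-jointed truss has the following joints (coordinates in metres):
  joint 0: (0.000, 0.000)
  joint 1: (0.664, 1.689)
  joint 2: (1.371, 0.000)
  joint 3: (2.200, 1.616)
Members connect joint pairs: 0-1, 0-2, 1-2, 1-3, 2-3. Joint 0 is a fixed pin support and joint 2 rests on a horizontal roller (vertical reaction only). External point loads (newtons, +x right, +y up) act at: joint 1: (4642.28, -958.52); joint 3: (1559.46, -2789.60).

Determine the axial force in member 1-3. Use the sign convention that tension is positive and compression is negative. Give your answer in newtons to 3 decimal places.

2922.631

N=4 nodes, M=5 members, R=3 reactions → 2N=8, M+R=8
member 0 (0-1): L=1.8148, (cx,cy)=(0.3659,0.9307)
member 1 (0-2): L=1.3710, (cx,cy)=(1.0000,0.0000)
member 2 (1-2): L=1.8310, (cx,cy)=(0.3861,-0.9224)
member 3 (1-3): L=1.5377, (cx,cy)=(0.9989,-0.0475)
member 4 (2-3): L=1.8162, (cx,cy)=(0.4564,0.8898)
solve A·x = −loads:
  F[0-1] = +9401.5351 N (tension)
  F[0-2] = +2761.9629 N (tension)
  F[1-2] = -10674.8185 N (compression)
  F[1-3] = +2922.6309 N (tension)
  F[2-3] = -2979.3115 N (compression)
  Rx@0 = -6201.7400 N
  Ry@0 = -8749.6740 N
  Ry@2 = +12497.7940 N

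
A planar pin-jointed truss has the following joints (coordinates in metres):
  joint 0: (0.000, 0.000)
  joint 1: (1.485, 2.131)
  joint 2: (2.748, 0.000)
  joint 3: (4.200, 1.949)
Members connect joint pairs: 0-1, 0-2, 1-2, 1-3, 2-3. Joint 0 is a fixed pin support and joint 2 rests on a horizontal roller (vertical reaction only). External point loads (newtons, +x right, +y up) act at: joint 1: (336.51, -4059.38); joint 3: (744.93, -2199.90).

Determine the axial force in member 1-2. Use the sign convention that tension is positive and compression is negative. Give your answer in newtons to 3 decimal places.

N=4 nodes, M=5 members, R=3 reactions → 2N=8, M+R=8
member 0 (0-1): L=2.5974, (cx,cy)=(0.5717,0.8204)
member 1 (0-2): L=2.7480, (cx,cy)=(1.0000,0.0000)
member 2 (1-2): L=2.4772, (cx,cy)=(0.5099,-0.8603)
member 3 (1-3): L=2.7211, (cx,cy)=(0.9978,-0.0669)
member 4 (2-3): L=2.4304, (cx,cy)=(0.5974,0.8019)
solve A·x = −loads:
  F[0-1] = +104.7777 N (tension)
  F[0-2] = +1021.5354 N (tension)
  F[1-2] = -4995.6416 N (compression)
  F[1-3] = +2275.5567 N (tension)
  F[2-3] = -2553.4915 N (compression)
  Rx@0 = -1081.4400 N
  Ry@0 = -85.9641 N
  Ry@2 = +6345.2441 N

-4995.642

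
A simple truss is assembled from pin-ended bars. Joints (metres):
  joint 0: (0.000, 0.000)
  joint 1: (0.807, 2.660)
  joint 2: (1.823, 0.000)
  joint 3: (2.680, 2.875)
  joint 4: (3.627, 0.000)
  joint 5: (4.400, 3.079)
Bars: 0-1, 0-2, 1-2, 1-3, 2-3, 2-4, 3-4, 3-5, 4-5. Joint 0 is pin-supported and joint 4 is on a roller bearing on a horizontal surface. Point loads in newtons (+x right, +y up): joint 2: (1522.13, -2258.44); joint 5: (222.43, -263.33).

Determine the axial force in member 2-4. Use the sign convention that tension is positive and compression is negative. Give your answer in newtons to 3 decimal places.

N=6 nodes, M=9 members, R=3 reactions → 2N=12, M+R=12
member 0 (0-1): L=2.7797, (cx,cy)=(0.2903,0.9569)
member 1 (0-2): L=1.8230, (cx,cy)=(1.0000,0.0000)
member 2 (1-2): L=2.8474, (cx,cy)=(0.3568,-0.9342)
member 3 (1-3): L=1.8853, (cx,cy)=(0.9935,0.1140)
member 4 (2-3): L=3.0000, (cx,cy)=(0.2857,0.9583)
member 5 (2-4): L=1.8040, (cx,cy)=(1.0000,0.0000)
member 6 (3-4): L=3.0270, (cx,cy)=(0.3129,-0.9498)
member 7 (3-5): L=1.7321, (cx,cy)=(0.9930,0.1178)
member 8 (4-5): L=3.1746, (cx,cy)=(0.2435,0.9699)
solve A·x = −loads:
  F[0-1] = -917.8926 N (compression)
  F[0-2] = +2011.0397 N (tension)
  F[1-2] = +869.3886 N (tension)
  F[1-3] = -580.4759 N (compression)
  F[2-3] = +1509.1660 N (tension)
  F[2-4] = +368.0023 N (tension)
  F[3-4] = -1415.8847 N (compression)
  F[3-5] = +299.4803 N (tension)
  F[4-5] = -307.8690 N (compression)
  Rx@0 = -1744.5600 N
  Ry@0 = +878.3594 N
  Ry@4 = +1643.4106 N

368.002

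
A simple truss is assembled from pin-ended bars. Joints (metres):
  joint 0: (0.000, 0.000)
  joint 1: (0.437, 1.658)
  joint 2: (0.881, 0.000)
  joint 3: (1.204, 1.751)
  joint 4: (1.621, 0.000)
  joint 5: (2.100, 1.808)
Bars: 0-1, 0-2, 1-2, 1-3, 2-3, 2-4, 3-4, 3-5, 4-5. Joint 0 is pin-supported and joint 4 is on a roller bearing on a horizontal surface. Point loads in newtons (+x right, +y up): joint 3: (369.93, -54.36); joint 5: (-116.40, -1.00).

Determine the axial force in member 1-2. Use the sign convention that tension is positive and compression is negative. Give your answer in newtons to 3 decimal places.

N=6 nodes, M=9 members, R=3 reactions → 2N=12, M+R=12
member 0 (0-1): L=1.7146, (cx,cy)=(0.2549,0.9670)
member 1 (0-2): L=0.8810, (cx,cy)=(1.0000,0.0000)
member 2 (1-2): L=1.7164, (cx,cy)=(0.2587,-0.9660)
member 3 (1-3): L=0.7726, (cx,cy)=(0.9927,0.1204)
member 4 (2-3): L=1.7805, (cx,cy)=(0.1814,0.9834)
member 5 (2-4): L=0.7400, (cx,cy)=(1.0000,0.0000)
member 6 (3-4): L=1.8000, (cx,cy)=(0.2317,-0.9728)
member 7 (3-5): L=0.8978, (cx,cy)=(0.9980,0.0635)
member 8 (4-5): L=1.8704, (cx,cy)=(0.2561,0.9667)
solve A·x = −loads:
  F[0-1] = +264.8264 N (tension)
  F[0-2] = +186.0346 N (tension)
  F[1-2] = -248.5609 N (compression)
  F[1-3] = +132.7579 N (tension)
  F[2-3] = +244.1517 N (tension)
  F[2-4] = +77.4470 N (tension)
  F[3-4] = -326.8477 N (compression)
  F[3-5] = -118.3648 N (compression)
  F[4-5] = +6.7395 N (tension)
  Rx@0 = -253.5300 N
  Ry@0 = -256.0809 N
  Ry@4 = +311.4409 N

-248.561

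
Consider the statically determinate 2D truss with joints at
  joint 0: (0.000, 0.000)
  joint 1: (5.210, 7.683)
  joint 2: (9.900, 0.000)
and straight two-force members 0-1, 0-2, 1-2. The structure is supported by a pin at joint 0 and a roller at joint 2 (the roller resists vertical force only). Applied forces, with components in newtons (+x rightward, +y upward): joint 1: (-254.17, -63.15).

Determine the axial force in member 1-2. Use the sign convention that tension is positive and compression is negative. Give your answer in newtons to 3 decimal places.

N=3 nodes, M=3 members, R=3 reactions → 2N=6, M+R=6
member 0 (0-1): L=9.2829, (cx,cy)=(0.5612,0.8276)
member 1 (0-2): L=9.9000, (cx,cy)=(1.0000,0.0000)
member 2 (1-2): L=9.0014, (cx,cy)=(0.5210,-0.8535)
solve A·x = −loads:
  F[0-1] = -274.4736 N (compression)
  F[0-2] = -100.1228 N (compression)
  F[1-2] = +192.1625 N (tension)
  Rx@0 = +254.1700 N
  Ry@0 = +227.1678 N
  Ry@2 = -164.0178 N

192.163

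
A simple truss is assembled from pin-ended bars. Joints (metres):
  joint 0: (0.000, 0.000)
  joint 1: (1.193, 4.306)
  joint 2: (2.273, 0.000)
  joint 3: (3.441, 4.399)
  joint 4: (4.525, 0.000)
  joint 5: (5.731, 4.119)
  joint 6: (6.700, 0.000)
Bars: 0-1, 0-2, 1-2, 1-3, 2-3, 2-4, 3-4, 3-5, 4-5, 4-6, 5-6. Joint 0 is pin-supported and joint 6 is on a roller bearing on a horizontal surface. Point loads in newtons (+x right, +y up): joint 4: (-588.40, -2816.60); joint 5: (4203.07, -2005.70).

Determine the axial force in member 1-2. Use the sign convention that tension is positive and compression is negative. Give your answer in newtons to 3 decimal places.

N=7 nodes, M=11 members, R=3 reactions → 2N=14, M+R=14
member 0 (0-1): L=4.4682, (cx,cy)=(0.2670,0.9637)
member 1 (0-2): L=2.2730, (cx,cy)=(1.0000,0.0000)
member 2 (1-2): L=4.4394, (cx,cy)=(0.2433,-0.9700)
member 3 (1-3): L=2.2499, (cx,cy)=(0.9991,0.0413)
member 4 (2-3): L=4.5514, (cx,cy)=(0.2566,0.9665)
member 5 (2-4): L=2.2520, (cx,cy)=(1.0000,0.0000)
member 6 (3-4): L=4.5306, (cx,cy)=(0.2393,-0.9710)
member 7 (3-5): L=2.3071, (cx,cy)=(0.9926,-0.1214)
member 8 (4-5): L=4.2919, (cx,cy)=(0.2810,0.9597)
member 9 (4-6): L=2.1750, (cx,cy)=(1.0000,0.0000)
member 10 (5-6): L=4.2314, (cx,cy)=(0.2290,-0.9734)
solve A·x = −loads:
  F[0-1] = +1431.4920 N (tension)
  F[0-2] = +3232.4653 N (tension)
  F[1-2] = -1391.5140 N (compression)
  F[1-3] = +721.3453 N (tension)
  F[2-3] = +1396.4741 N (tension)
  F[2-4] = +2535.5735 N (tension)
  F[3-4] = -1605.0404 N (compression)
  F[3-5] = +1474.0186 N (tension)
  F[4-5] = +4558.6925 N (tension)
  F[4-6] = +1458.9872 N (tension)
  F[5-6] = -6371.1283 N (compression)
  Rx@0 = -3614.6700 N
  Ry@0 = -1379.5249 N
  Ry@6 = +6201.8249 N

-1391.514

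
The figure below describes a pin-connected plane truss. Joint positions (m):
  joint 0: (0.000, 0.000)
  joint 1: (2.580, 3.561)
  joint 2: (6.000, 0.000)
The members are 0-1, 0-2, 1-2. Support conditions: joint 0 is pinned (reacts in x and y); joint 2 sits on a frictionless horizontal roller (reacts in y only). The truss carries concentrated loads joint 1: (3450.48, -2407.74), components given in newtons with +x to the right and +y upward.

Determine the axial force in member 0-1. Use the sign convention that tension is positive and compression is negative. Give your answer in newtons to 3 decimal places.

834.096

N=3 nodes, M=3 members, R=3 reactions → 2N=6, M+R=6
member 0 (0-1): L=4.3974, (cx,cy)=(0.5867,0.8098)
member 1 (0-2): L=6.0000, (cx,cy)=(1.0000,0.0000)
member 2 (1-2): L=4.9373, (cx,cy)=(0.6927,-0.7212)
solve A·x = −loads:
  F[0-1] = +834.0957 N (tension)
  F[0-2] = +2961.1073 N (tension)
  F[1-2] = -4274.8340 N (compression)
  Rx@0 = -3450.4800 N
  Ry@0 = -675.4481 N
  Ry@2 = +3083.1881 N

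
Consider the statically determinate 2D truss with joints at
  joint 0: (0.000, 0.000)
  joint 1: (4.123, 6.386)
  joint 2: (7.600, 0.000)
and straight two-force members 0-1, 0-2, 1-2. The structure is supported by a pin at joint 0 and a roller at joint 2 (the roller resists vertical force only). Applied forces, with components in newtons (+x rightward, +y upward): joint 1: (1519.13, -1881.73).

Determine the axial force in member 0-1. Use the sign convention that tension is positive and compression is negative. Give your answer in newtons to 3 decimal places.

494.666

N=3 nodes, M=3 members, R=3 reactions → 2N=6, M+R=6
member 0 (0-1): L=7.6013, (cx,cy)=(0.5424,0.8401)
member 1 (0-2): L=7.6000, (cx,cy)=(1.0000,0.0000)
member 2 (1-2): L=7.2712, (cx,cy)=(0.4782,-0.8783)
solve A·x = −loads:
  F[0-1] = +494.6663 N (tension)
  F[0-2] = +1250.8203 N (tension)
  F[1-2] = -2615.7548 N (compression)
  Rx@0 = -1519.1300 N
  Ry@0 = -415.5775 N
  Ry@2 = +2297.3075 N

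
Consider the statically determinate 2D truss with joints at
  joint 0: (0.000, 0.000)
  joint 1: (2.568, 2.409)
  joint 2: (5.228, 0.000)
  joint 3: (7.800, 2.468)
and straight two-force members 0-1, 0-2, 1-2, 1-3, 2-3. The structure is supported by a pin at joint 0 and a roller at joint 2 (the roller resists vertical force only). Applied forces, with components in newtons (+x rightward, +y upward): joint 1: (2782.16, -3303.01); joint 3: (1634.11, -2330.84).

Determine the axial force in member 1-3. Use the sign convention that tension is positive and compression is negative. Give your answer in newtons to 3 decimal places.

N=4 nodes, M=5 members, R=3 reactions → 2N=8, M+R=8
member 0 (0-1): L=3.5211, (cx,cy)=(0.7293,0.6842)
member 1 (0-2): L=5.2280, (cx,cy)=(1.0000,0.0000)
member 2 (1-2): L=3.5887, (cx,cy)=(0.7412,-0.6713)
member 3 (1-3): L=5.2323, (cx,cy)=(0.9999,0.0113)
member 4 (2-3): L=3.5646, (cx,cy)=(0.7215,0.6924)
solve A·x = −loads:
  F[0-1] = +2220.9952 N (tension)
  F[0-2] = +2796.4436 N (tension)
  F[1-2] = -7115.1306 N (compression)
  F[1-3] = +4111.7496 N (tension)
  F[2-3] = -3433.4389 N (compression)
  Rx@0 = -4416.2700 N
  Ry@0 = -1519.5334 N
  Ry@2 = +7153.3834 N

4111.750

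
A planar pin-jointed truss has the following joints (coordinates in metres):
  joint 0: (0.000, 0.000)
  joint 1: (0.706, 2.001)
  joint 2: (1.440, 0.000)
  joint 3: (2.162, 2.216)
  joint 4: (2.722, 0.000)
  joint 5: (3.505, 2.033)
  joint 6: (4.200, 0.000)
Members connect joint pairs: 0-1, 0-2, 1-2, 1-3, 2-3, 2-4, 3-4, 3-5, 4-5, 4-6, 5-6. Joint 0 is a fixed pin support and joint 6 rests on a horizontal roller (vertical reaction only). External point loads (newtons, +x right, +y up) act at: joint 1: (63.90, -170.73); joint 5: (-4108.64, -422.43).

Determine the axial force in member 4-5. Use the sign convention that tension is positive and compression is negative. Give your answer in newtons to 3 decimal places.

-2531.094

N=7 nodes, M=11 members, R=3 reactions → 2N=14, M+R=14
member 0 (0-1): L=2.1219, (cx,cy)=(0.3327,0.9430)
member 1 (0-2): L=1.4400, (cx,cy)=(1.0000,0.0000)
member 2 (1-2): L=2.1314, (cx,cy)=(0.3444,-0.9388)
member 3 (1-3): L=1.4718, (cx,cy)=(0.9893,0.1461)
member 4 (2-3): L=2.3307, (cx,cy)=(0.3098,0.9508)
member 5 (2-4): L=1.2820, (cx,cy)=(1.0000,0.0000)
member 6 (3-4): L=2.2857, (cx,cy)=(0.2450,-0.9695)
member 7 (3-5): L=1.3554, (cx,cy)=(0.9908,-0.1350)
member 8 (4-5): L=2.1786, (cx,cy)=(0.3594,0.9332)
member 9 (4-6): L=1.4780, (cx,cy)=(1.0000,0.0000)
member 10 (5-6): L=2.1485, (cx,cy)=(0.3235,-0.9462)
solve A·x = −loads:
  F[0-1] = -2301.3881 N (compression)
  F[0-2] = -3279.0187 N (compression)
  F[1-2] = +1896.5973 N (tension)
  F[1-3] = -1498.8477 N (compression)
  F[2-3] = -1872.7085 N (compression)
  F[2-4] = -2045.7348 N (compression)
  F[3-4] = +2436.2174 N (tension)
  F[3-5] = -2684.3709 N (compression)
  F[4-5] = -2531.0936 N (compression)
  F[4-6] = -539.1487 N (compression)
  F[5-6] = +1666.7175 N (tension)
  Rx@0 = +4044.7400 N
  Ry@0 = +2170.2668 N
  Ry@6 = -1577.1068 N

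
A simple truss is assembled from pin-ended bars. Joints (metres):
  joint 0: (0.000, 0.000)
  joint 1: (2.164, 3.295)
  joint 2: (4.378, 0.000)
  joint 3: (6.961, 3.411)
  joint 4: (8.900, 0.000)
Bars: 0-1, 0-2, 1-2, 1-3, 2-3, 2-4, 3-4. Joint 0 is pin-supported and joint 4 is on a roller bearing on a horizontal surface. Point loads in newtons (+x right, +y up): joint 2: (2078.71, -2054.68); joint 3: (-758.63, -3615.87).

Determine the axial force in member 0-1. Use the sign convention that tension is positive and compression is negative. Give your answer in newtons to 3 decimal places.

-2539.298

N=5 nodes, M=7 members, R=3 reactions → 2N=10, M+R=10
member 0 (0-1): L=3.9421, (cx,cy)=(0.5490,0.8359)
member 1 (0-2): L=4.3780, (cx,cy)=(1.0000,0.0000)
member 2 (1-2): L=3.9697, (cx,cy)=(0.5577,-0.8300)
member 3 (1-3): L=4.7984, (cx,cy)=(0.9997,0.0242)
member 4 (2-3): L=4.2786, (cx,cy)=(0.6037,0.7972)
member 5 (2-4): L=4.5220, (cx,cy)=(1.0000,0.0000)
member 6 (3-4): L=3.9236, (cx,cy)=(0.4942,-0.8694)
solve A·x = −loads:
  F[0-1] = -2539.2984 N (compression)
  F[0-2] = +2714.0281 N (tension)
  F[1-2] = +2476.2742 N (tension)
  F[1-3] = -2775.8255 N (compression)
  F[2-3] = -0.8791 N (compression)
  F[2-4] = +2016.9149 N (tension)
  F[3-4] = -4081.2629 N (compression)
  Rx@0 = -1320.0800 N
  Ry@0 = +2122.4856 N
  Ry@4 = +3548.0644 N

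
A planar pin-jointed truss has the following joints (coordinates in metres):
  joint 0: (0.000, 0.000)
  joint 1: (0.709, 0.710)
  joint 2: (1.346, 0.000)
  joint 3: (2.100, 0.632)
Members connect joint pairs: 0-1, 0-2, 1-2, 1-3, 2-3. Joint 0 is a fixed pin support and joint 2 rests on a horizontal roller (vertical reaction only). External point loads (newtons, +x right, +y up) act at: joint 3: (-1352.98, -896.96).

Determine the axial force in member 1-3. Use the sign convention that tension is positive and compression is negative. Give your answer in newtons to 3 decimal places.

N=4 nodes, M=5 members, R=3 reactions → 2N=8, M+R=8
member 0 (0-1): L=1.0034, (cx,cy)=(0.7066,0.7076)
member 1 (0-2): L=1.3460, (cx,cy)=(1.0000,0.0000)
member 2 (1-2): L=0.9539, (cx,cy)=(0.6678,-0.7443)
member 3 (1-3): L=1.3932, (cx,cy)=(0.9984,-0.0560)
member 4 (2-3): L=0.9838, (cx,cy)=(0.7664,0.6424)
solve A·x = −loads:
  F[0-1] = -187.7034 N (compression)
  F[0-2] = -1220.3472 N (compression)
  F[1-2] = +198.4148 N (tension)
  F[1-3] = -265.5518 N (compression)
  F[2-3] = -1419.4490 N (compression)
  Rx@0 = +1352.9800 N
  Ry@0 = +132.8199 N
  Ry@2 = +764.1401 N

-265.552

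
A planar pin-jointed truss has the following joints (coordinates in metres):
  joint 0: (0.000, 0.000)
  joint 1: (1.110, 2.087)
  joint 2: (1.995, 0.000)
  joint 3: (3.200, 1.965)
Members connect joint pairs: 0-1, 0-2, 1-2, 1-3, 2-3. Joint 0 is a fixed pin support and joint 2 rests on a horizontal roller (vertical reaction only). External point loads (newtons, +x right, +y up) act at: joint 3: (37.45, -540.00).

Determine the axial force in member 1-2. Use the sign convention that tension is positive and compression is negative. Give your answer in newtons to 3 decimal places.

N=4 nodes, M=5 members, R=3 reactions → 2N=8, M+R=8
member 0 (0-1): L=2.3638, (cx,cy)=(0.4696,0.8829)
member 1 (0-2): L=1.9950, (cx,cy)=(1.0000,0.0000)
member 2 (1-2): L=2.2669, (cx,cy)=(0.3904,-0.9206)
member 3 (1-3): L=2.0936, (cx,cy)=(0.9983,-0.0583)
member 4 (2-3): L=2.3050, (cx,cy)=(0.5228,0.8525)
solve A·x = −loads:
  F[0-1] = +411.2084 N (tension)
  F[0-2] = -155.6444 N (compression)
  F[1-2] = -416.9089 N (compression)
  F[1-3] = +356.4625 N (tension)
  F[2-3] = -609.0813 N (compression)
  Rx@0 = -37.4500 N
  Ry@0 = -363.0523 N
  Ry@2 = +903.0523 N

-416.909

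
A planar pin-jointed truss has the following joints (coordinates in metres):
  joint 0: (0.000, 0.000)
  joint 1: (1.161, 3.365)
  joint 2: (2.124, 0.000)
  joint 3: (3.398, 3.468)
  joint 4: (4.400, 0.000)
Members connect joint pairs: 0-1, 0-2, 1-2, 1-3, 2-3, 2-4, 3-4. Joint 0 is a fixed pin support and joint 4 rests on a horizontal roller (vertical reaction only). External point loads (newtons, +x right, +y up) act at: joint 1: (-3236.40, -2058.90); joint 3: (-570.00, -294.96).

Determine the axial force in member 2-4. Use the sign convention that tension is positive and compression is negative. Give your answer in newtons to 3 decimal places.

N=5 nodes, M=7 members, R=3 reactions → 2N=10, M+R=10
member 0 (0-1): L=3.5597, (cx,cy)=(0.3262,0.9453)
member 1 (0-2): L=2.1240, (cx,cy)=(1.0000,0.0000)
member 2 (1-2): L=3.5001, (cx,cy)=(0.2751,-0.9614)
member 3 (1-3): L=2.2394, (cx,cy)=(0.9989,0.0460)
member 4 (2-3): L=3.6946, (cx,cy)=(0.3448,0.9387)
member 5 (2-4): L=2.2760, (cx,cy)=(1.0000,0.0000)
member 6 (3-4): L=3.6099, (cx,cy)=(0.2776,-0.9607)
solve A·x = −loads:
  F[0-1] = -4767.9025 N (compression)
  F[0-2] = -2251.3239 N (compression)
  F[1-2] = +2592.9153 N (tension)
  F[1-3] = +968.9446 N (tension)
  F[2-3] = -2655.7283 N (compression)
  F[2-4] = -622.1518 N (compression)
  F[3-4] = +2241.3927 N (tension)
  Rx@0 = +3806.4000 N
  Ry@0 = +4507.1757 N
  Ry@4 = -2153.3157 N

-622.152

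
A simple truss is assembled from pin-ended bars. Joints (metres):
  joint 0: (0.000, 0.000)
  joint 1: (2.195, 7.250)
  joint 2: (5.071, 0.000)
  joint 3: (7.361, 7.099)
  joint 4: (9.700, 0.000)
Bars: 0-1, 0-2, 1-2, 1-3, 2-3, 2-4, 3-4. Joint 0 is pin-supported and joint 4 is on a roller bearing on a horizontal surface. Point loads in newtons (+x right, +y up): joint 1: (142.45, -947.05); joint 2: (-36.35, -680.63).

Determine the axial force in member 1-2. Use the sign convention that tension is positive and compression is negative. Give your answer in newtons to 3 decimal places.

N=5 nodes, M=7 members, R=3 reactions → 2N=10, M+R=10
member 0 (0-1): L=7.5750, (cx,cy)=(0.2898,0.9571)
member 1 (0-2): L=5.0710, (cx,cy)=(1.0000,0.0000)
member 2 (1-2): L=7.7996, (cx,cy)=(0.3687,-0.9295)
member 3 (1-3): L=5.1682, (cx,cy)=(0.9996,-0.0292)
member 4 (2-3): L=7.4592, (cx,cy)=(0.3070,0.9517)
member 5 (2-4): L=4.6290, (cx,cy)=(1.0000,0.0000)
member 6 (3-4): L=7.4744, (cx,cy)=(0.3129,-0.9498)
solve A·x = −loads:
  F[0-1] = -993.7146 N (compression)
  F[0-2] = +394.0479 N (tension)
  F[1-2] = +18.0801 N (tension)
  F[1-3] = -437.2514 N (compression)
  F[2-3] = +697.5076 N (tension)
  F[2-4] = +222.9279 N (tension)
  F[3-4] = -712.3786 N (compression)
  Rx@0 = -106.1000 N
  Ry@0 = +951.0808 N
  Ry@4 = +676.5992 N

18.080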